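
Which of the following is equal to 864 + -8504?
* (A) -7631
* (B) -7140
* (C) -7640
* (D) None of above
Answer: C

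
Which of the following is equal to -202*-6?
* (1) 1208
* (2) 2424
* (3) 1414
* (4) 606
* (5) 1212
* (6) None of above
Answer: 5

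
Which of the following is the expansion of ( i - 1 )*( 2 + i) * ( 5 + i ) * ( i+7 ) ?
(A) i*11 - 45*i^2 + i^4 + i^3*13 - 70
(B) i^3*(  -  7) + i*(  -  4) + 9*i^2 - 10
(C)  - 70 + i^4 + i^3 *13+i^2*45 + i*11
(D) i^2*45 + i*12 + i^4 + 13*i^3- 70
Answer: C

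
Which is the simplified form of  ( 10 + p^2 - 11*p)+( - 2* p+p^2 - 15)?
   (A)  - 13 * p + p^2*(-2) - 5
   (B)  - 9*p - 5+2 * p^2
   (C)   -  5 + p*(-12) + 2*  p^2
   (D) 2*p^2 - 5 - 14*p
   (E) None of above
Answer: E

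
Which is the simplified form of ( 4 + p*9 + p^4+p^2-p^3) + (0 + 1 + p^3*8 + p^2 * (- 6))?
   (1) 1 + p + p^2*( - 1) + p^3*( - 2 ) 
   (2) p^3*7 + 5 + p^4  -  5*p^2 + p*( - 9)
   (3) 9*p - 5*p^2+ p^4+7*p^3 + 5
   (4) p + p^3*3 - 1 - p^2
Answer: 3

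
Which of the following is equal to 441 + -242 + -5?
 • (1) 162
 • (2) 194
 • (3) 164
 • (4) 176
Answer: 2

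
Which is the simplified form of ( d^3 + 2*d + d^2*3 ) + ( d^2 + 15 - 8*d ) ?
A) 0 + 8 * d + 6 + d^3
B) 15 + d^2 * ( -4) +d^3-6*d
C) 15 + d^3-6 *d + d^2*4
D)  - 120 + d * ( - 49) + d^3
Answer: C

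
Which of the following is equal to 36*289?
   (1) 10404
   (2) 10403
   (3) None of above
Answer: 1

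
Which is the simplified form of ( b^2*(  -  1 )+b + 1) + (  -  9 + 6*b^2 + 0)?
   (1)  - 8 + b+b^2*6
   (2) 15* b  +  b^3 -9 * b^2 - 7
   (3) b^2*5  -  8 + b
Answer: 3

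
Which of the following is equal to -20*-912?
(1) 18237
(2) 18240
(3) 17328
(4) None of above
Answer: 2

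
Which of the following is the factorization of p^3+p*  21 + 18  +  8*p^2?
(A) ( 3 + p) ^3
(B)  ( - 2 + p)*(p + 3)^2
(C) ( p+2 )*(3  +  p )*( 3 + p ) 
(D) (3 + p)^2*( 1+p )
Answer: C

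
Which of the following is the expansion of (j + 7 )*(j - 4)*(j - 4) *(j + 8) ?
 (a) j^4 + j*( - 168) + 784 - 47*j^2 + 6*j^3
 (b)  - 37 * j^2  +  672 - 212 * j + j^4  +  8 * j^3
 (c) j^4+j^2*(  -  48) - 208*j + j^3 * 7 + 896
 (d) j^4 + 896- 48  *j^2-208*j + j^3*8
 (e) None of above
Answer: c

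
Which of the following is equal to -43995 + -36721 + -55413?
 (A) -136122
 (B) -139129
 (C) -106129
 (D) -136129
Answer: D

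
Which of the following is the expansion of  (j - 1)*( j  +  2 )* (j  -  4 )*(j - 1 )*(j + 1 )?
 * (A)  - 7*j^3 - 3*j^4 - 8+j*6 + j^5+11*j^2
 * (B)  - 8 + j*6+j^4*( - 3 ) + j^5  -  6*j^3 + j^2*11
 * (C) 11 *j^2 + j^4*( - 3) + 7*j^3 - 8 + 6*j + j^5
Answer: A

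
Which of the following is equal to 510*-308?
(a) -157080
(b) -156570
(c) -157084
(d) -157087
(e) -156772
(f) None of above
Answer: a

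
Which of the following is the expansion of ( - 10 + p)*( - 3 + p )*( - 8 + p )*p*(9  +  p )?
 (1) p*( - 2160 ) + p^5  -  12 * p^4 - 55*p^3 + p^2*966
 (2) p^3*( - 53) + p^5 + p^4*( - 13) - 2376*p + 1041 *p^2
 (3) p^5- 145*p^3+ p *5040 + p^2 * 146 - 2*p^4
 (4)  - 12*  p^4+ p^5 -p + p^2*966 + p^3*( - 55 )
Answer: 1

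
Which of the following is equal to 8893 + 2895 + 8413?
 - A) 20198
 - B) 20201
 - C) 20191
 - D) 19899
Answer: B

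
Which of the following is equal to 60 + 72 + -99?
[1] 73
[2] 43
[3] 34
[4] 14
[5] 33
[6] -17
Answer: 5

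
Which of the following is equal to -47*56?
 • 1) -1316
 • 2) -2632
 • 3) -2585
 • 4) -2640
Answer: 2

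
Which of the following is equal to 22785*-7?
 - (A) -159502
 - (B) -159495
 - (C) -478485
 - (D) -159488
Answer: B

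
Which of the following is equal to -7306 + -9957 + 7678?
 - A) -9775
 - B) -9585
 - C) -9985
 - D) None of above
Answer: B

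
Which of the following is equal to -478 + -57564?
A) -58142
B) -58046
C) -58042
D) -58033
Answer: C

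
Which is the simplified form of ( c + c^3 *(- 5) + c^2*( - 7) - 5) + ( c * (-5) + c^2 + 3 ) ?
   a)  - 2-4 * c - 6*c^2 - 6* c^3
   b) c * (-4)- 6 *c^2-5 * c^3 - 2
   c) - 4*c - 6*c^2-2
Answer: b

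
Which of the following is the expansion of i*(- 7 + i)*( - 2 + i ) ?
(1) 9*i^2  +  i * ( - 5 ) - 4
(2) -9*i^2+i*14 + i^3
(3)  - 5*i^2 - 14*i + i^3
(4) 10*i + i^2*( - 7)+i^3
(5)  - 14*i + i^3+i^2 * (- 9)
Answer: 2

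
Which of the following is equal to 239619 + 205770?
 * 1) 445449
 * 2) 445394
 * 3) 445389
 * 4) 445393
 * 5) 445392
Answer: 3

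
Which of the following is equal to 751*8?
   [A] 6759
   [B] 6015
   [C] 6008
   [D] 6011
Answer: C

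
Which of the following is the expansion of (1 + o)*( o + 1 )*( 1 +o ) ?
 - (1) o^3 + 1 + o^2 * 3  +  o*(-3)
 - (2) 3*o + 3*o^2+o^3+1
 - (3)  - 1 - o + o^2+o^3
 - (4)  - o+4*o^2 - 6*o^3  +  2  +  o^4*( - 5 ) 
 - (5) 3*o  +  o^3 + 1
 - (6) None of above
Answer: 2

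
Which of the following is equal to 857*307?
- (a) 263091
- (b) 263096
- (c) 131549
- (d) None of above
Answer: d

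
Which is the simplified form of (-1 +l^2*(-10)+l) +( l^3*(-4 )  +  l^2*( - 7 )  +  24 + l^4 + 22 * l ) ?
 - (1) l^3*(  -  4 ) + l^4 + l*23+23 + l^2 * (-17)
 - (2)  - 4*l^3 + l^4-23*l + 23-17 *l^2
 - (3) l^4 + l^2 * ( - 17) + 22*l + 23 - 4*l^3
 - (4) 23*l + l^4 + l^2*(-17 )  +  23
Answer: 1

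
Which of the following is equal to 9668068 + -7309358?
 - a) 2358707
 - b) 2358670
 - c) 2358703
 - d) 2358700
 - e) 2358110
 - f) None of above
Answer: f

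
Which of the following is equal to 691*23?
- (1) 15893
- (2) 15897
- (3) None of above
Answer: 1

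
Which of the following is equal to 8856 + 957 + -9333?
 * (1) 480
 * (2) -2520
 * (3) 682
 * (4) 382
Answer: 1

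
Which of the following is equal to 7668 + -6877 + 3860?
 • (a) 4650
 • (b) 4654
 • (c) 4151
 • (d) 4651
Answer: d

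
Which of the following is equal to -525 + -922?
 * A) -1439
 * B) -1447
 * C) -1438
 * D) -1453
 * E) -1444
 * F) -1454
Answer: B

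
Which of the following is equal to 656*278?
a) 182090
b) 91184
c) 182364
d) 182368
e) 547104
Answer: d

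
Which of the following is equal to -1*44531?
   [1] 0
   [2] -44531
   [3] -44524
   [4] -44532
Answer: 2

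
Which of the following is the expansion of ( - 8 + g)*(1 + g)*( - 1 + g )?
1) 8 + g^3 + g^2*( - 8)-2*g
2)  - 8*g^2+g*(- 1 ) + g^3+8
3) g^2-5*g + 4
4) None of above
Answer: 2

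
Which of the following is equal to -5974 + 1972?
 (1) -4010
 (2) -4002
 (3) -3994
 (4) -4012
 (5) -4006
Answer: 2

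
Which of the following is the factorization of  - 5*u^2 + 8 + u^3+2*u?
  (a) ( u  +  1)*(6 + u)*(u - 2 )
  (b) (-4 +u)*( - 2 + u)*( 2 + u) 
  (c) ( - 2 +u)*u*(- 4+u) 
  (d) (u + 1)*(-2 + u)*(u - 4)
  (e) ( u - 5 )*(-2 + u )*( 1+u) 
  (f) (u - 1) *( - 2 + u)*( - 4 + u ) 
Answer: d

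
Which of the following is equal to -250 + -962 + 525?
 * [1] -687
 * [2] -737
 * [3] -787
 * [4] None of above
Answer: 1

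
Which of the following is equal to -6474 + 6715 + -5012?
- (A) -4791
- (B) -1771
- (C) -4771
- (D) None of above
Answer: C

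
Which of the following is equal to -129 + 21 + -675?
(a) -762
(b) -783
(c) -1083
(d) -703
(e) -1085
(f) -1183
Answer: b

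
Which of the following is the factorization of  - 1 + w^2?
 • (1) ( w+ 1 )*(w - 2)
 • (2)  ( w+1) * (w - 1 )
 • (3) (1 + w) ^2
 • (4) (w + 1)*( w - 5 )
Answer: 2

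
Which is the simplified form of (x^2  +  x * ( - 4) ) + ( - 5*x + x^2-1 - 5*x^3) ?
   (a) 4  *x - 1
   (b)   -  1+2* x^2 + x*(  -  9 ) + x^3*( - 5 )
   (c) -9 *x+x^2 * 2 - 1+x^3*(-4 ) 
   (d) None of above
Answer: b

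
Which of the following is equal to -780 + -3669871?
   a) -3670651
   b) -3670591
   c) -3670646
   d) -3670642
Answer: a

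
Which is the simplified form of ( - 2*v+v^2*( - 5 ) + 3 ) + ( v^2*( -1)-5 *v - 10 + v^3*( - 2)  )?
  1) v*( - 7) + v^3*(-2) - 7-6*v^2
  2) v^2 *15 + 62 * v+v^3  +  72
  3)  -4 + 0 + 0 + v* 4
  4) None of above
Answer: 1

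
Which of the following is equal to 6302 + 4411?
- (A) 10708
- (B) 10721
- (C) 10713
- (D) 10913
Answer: C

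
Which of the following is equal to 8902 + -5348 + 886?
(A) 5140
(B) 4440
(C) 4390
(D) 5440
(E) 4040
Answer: B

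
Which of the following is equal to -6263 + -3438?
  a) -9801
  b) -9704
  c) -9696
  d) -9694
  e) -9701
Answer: e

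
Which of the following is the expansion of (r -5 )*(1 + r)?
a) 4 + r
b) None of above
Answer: b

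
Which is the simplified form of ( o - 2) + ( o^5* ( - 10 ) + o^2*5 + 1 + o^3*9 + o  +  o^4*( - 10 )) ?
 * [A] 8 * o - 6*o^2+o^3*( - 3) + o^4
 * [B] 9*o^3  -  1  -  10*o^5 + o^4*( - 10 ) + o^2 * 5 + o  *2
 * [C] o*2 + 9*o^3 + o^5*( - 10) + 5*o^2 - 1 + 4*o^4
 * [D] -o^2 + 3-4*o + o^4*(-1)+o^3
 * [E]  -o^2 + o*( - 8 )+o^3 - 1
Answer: B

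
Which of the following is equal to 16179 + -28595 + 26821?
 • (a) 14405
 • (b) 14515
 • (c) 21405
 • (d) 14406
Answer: a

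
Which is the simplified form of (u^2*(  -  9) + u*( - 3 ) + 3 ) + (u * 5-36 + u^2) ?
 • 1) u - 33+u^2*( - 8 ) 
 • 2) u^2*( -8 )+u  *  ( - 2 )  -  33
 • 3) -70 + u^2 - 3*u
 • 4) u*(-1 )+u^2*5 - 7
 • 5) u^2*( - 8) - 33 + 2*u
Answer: 5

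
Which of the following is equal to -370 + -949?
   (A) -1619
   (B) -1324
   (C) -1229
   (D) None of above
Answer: D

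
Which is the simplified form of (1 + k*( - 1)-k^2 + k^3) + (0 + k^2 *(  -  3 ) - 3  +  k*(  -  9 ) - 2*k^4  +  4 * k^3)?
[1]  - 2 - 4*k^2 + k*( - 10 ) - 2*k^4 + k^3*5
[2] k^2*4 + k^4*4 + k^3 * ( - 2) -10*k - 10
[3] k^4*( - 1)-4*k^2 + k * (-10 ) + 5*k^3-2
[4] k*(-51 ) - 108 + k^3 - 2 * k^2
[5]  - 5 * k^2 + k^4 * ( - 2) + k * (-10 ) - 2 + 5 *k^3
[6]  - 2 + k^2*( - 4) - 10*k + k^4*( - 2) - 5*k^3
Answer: 1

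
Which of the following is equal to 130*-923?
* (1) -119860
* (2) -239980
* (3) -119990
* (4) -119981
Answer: 3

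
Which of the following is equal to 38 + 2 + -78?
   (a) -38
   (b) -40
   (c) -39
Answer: a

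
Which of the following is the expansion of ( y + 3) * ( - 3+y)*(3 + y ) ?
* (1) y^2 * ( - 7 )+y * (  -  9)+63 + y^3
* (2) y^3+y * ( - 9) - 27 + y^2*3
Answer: 2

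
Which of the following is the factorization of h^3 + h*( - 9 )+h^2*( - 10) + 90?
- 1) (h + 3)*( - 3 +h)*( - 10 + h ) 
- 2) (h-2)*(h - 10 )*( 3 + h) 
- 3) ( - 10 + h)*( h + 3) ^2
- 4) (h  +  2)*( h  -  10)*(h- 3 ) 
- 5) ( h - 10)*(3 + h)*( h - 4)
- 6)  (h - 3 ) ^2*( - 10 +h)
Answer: 1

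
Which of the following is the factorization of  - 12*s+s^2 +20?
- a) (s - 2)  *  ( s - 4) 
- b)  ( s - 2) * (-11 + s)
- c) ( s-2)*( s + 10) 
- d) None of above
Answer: d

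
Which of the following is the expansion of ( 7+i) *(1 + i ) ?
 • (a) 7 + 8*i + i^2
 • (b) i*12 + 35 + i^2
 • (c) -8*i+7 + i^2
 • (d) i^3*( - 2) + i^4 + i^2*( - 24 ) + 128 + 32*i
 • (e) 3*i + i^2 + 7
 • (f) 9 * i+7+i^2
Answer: a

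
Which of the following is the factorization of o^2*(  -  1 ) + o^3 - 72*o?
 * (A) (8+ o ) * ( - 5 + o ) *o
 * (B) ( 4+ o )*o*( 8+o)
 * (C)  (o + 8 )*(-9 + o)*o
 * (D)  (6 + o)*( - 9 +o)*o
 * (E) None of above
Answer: C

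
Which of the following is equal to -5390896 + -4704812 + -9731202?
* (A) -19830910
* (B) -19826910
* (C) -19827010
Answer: B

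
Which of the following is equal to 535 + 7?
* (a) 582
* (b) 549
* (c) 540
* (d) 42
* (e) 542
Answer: e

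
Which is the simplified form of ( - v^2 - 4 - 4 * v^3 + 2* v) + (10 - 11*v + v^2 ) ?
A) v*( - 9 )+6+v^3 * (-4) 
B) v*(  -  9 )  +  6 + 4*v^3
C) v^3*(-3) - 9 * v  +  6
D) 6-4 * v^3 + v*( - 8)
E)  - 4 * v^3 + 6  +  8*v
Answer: A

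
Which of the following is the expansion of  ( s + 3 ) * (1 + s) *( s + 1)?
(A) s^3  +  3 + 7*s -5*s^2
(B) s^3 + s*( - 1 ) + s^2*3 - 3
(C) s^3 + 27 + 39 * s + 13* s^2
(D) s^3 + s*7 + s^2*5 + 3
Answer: D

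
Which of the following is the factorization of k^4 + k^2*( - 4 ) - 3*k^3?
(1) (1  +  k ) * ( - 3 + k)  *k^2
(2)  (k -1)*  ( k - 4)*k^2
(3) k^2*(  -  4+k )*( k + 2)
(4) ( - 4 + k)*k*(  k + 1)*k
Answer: 4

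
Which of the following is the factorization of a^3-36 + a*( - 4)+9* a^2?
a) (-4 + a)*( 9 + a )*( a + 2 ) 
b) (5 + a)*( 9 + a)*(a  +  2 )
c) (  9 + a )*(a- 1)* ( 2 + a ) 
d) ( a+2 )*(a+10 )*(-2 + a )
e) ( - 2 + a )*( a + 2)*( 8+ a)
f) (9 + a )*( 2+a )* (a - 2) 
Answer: f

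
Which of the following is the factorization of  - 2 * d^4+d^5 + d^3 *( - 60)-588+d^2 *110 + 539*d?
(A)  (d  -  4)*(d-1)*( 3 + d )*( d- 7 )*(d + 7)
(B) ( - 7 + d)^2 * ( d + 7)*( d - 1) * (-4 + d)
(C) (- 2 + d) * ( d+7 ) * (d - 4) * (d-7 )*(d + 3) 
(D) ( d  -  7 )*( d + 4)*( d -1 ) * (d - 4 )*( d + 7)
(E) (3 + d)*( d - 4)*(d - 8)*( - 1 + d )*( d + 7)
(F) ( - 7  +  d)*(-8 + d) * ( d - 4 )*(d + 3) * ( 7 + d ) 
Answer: A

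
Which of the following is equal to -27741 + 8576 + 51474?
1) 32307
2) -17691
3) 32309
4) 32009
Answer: 3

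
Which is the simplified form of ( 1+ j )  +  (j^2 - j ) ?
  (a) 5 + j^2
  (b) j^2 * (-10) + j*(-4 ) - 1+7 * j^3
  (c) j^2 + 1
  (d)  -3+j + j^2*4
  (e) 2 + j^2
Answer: c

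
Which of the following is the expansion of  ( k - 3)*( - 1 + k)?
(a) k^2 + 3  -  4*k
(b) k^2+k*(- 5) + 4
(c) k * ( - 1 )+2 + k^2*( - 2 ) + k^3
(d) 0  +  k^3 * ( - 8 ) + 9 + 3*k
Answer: a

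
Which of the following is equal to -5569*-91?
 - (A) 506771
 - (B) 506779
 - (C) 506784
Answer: B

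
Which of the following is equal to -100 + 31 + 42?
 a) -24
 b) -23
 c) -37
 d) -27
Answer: d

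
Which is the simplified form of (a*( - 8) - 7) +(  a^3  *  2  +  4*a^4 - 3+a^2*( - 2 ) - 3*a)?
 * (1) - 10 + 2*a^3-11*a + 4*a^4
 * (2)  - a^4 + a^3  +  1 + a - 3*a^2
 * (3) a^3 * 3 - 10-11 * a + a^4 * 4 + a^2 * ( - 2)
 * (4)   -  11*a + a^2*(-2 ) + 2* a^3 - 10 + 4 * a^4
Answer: 4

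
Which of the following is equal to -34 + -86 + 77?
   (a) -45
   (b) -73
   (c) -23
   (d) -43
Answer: d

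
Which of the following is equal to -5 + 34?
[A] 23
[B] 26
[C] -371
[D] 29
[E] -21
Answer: D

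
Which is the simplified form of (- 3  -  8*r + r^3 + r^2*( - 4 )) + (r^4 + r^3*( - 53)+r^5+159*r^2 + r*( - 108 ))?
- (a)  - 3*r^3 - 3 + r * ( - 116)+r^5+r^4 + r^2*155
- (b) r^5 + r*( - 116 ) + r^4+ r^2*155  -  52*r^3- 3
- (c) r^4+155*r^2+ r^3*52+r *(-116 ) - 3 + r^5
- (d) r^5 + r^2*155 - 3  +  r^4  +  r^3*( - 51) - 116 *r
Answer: b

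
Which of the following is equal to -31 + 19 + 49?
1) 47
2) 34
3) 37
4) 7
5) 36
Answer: 3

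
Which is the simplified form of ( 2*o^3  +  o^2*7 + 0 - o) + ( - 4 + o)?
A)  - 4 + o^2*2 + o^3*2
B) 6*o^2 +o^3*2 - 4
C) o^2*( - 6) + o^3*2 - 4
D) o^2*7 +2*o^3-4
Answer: D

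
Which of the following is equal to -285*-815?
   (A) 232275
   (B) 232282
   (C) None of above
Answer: A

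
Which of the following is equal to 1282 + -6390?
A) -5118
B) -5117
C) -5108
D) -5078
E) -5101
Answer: C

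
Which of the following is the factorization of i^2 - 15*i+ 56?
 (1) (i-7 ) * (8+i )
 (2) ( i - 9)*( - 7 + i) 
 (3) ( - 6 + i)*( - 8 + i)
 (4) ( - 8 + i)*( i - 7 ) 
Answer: 4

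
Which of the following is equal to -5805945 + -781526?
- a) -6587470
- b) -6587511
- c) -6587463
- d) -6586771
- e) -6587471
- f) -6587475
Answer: e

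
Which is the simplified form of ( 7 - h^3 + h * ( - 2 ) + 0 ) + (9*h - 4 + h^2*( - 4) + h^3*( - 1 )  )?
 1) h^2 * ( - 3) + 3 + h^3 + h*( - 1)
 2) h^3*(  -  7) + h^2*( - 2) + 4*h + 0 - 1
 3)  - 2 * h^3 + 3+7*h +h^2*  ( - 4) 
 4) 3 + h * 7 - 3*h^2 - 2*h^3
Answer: 3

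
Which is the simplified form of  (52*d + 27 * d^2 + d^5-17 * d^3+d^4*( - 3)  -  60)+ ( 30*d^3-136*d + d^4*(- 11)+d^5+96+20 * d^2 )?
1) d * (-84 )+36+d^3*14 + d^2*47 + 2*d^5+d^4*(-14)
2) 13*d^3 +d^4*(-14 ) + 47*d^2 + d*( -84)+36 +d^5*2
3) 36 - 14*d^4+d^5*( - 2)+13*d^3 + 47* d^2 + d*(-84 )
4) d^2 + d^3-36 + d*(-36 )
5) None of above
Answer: 2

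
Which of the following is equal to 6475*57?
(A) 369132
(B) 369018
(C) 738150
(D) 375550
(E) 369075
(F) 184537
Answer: E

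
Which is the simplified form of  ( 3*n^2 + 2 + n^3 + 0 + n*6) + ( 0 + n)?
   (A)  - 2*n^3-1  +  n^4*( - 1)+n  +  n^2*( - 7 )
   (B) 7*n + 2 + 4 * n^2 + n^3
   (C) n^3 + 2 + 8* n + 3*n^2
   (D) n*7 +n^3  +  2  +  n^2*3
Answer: D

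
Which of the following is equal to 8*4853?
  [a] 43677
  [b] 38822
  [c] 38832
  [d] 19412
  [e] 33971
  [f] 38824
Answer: f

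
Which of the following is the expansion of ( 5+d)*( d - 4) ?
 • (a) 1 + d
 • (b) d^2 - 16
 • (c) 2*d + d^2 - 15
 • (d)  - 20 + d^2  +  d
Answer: d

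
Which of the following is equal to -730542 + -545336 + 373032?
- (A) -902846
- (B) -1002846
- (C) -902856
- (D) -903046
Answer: A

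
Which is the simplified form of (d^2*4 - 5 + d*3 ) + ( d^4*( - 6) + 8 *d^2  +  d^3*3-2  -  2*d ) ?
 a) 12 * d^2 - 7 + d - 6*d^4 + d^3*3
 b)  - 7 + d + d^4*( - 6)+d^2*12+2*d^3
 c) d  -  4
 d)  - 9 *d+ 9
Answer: a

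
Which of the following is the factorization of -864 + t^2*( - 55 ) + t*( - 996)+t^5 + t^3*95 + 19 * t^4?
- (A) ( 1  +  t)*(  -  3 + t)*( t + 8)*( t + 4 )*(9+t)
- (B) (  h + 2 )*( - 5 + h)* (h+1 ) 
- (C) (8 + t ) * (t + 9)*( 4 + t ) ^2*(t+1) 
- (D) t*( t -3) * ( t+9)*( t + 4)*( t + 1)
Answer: A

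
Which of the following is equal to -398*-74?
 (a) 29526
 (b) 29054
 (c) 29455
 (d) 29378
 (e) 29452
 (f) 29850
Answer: e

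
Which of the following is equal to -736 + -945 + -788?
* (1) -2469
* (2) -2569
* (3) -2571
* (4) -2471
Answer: 1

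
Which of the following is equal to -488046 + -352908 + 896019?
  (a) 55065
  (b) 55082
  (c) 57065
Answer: a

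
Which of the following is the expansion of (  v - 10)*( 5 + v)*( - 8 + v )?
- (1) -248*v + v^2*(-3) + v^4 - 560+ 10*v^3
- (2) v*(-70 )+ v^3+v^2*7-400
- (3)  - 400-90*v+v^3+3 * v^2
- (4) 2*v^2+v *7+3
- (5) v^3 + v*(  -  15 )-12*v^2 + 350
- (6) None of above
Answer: 6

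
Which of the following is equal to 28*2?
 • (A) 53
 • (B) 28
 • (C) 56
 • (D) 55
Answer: C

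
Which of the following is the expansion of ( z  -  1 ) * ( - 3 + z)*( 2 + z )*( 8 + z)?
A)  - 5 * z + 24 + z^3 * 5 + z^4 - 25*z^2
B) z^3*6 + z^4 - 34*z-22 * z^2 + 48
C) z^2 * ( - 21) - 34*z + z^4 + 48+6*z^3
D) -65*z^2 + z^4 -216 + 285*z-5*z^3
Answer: C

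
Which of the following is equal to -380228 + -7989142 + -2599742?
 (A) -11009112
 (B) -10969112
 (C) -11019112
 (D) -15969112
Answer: B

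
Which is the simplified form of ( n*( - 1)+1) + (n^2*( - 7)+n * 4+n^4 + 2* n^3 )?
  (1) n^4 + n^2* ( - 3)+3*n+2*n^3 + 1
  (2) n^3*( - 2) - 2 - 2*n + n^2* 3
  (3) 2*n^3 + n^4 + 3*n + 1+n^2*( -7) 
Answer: 3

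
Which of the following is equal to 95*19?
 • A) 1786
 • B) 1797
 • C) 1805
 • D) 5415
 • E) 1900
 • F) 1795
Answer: C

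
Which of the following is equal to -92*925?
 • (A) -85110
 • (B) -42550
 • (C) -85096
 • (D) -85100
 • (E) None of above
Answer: D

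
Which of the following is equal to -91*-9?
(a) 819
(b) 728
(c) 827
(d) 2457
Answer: a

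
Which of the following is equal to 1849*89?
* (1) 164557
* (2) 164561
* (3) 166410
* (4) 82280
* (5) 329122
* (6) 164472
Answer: 2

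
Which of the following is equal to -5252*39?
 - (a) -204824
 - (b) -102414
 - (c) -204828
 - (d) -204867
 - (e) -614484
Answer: c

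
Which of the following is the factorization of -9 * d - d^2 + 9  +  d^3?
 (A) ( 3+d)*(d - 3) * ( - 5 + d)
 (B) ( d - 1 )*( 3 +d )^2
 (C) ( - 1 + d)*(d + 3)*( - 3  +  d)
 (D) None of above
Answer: C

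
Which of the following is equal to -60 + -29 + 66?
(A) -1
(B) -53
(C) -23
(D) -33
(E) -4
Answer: C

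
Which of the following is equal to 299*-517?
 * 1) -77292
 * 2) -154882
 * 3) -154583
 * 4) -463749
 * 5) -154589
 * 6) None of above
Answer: 3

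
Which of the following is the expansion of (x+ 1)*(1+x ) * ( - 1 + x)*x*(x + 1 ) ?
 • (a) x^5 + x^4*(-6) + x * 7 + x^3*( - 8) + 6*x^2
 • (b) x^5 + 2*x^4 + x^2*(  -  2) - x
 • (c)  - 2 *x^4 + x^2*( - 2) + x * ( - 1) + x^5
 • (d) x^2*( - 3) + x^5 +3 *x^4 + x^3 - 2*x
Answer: b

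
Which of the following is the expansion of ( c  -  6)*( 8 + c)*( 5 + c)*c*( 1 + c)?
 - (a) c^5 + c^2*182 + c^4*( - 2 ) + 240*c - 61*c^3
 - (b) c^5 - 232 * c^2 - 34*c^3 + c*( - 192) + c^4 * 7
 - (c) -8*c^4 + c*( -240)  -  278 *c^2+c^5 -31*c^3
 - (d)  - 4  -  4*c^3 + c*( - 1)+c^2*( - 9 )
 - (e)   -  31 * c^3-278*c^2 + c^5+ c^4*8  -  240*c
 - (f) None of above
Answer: e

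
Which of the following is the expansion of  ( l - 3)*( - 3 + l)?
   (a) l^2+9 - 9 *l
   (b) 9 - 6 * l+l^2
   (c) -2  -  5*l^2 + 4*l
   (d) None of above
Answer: b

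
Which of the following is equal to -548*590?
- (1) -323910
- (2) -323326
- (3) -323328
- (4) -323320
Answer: 4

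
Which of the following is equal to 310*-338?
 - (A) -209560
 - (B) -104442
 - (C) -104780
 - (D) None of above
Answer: C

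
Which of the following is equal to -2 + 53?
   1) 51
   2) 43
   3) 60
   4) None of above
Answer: 1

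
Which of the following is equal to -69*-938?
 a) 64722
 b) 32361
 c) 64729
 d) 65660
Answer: a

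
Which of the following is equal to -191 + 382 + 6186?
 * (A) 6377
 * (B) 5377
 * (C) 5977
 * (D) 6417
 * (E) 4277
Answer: A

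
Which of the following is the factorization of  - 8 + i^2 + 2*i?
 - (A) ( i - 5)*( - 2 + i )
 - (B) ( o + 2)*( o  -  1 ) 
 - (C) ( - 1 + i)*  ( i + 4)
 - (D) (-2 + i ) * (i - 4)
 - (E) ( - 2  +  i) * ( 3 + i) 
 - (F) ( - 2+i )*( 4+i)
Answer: F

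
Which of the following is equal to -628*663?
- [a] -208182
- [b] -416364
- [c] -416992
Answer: b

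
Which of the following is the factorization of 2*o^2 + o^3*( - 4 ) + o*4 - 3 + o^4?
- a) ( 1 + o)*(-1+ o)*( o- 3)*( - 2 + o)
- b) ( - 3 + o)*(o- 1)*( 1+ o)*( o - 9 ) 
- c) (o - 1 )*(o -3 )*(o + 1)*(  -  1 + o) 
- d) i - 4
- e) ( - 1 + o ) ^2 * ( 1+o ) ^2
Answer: c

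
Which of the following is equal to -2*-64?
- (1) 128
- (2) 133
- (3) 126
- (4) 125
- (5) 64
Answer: 1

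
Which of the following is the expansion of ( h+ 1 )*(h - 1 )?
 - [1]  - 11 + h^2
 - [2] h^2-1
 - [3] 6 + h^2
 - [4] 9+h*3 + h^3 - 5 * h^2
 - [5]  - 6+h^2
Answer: 2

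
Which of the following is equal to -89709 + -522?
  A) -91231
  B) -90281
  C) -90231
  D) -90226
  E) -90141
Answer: C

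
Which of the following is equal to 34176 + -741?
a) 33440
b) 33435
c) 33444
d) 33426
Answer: b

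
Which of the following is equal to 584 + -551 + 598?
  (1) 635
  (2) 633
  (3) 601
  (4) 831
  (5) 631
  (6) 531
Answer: 5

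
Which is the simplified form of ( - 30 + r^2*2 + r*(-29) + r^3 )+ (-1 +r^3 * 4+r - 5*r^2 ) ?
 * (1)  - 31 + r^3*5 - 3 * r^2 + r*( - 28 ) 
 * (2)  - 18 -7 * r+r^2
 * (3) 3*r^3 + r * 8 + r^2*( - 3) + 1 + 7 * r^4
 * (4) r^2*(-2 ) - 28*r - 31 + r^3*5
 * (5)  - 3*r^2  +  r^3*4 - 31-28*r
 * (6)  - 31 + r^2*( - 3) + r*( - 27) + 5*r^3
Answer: 1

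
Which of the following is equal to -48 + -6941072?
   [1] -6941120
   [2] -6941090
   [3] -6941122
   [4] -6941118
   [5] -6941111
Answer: 1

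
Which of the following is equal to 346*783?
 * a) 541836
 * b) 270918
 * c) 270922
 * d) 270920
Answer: b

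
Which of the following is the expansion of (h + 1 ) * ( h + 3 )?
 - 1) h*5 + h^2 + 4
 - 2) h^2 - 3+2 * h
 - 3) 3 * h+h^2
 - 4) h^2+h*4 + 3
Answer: 4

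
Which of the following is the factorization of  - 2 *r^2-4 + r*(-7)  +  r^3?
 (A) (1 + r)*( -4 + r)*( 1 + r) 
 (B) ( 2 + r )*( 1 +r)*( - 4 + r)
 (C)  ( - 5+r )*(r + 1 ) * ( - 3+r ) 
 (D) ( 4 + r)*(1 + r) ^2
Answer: A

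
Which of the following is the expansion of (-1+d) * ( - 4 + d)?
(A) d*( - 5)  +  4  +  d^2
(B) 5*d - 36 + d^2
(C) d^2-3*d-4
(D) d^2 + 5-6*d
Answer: A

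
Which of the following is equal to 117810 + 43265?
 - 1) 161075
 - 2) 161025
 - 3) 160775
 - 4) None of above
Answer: 1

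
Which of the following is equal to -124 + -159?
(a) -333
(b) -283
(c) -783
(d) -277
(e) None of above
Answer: b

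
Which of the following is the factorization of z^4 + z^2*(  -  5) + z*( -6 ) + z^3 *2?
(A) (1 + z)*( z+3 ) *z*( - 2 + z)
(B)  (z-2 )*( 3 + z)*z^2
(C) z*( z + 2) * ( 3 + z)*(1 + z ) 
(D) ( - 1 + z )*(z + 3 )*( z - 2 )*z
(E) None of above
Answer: A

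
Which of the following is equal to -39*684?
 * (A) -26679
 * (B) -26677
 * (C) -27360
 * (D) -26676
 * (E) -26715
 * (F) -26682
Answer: D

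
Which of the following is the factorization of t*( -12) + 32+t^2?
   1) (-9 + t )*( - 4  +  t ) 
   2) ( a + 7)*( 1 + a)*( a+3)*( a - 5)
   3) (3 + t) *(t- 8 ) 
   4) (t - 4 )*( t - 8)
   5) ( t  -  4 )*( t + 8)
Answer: 4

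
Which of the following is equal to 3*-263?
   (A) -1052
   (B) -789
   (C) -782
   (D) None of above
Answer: B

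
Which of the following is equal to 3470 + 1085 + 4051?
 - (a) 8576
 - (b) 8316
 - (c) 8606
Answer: c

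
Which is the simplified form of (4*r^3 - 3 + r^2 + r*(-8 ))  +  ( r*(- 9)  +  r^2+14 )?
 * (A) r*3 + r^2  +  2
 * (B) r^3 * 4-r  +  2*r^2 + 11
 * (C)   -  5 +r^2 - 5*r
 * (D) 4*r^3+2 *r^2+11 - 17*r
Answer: D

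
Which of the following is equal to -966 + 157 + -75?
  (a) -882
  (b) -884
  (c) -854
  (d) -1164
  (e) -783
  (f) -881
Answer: b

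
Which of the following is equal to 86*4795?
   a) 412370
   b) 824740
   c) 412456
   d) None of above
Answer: a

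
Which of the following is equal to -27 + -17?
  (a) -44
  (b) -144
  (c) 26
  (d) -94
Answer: a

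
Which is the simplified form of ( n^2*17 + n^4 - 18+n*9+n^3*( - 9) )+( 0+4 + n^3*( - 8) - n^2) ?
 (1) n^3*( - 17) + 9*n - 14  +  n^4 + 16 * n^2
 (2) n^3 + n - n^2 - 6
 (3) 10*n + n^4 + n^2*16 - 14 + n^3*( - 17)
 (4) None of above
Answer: 1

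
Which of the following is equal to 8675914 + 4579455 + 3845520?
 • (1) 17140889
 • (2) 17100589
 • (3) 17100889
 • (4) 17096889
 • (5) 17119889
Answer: 3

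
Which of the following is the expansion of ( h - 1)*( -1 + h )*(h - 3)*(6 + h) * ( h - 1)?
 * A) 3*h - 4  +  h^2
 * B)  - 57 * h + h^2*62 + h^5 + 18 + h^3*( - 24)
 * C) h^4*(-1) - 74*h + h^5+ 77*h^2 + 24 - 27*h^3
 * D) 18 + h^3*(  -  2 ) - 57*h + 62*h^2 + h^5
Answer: B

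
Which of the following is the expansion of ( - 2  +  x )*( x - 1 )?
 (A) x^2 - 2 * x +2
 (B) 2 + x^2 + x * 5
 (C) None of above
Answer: C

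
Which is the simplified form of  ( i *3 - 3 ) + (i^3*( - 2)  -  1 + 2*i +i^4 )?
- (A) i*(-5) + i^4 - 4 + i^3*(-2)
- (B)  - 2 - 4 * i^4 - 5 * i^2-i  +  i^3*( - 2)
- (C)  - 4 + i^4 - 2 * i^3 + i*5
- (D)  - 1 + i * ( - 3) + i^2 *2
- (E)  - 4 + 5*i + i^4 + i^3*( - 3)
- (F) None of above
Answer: C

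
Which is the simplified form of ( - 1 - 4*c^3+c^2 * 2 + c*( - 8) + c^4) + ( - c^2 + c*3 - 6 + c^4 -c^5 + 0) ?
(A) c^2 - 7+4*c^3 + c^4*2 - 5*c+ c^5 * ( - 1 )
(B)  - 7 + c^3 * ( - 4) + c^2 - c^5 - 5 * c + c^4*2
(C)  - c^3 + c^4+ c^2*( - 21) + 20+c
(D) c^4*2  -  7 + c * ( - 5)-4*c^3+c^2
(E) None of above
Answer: B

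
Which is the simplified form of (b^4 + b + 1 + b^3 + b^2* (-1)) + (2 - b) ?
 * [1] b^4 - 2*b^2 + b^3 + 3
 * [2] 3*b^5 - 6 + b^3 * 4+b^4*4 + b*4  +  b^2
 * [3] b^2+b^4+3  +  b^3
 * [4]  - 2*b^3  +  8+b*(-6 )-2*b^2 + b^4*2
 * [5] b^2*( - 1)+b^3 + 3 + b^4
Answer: 5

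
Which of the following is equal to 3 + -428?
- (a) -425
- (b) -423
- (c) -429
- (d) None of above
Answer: a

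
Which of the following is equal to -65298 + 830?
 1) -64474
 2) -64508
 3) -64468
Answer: 3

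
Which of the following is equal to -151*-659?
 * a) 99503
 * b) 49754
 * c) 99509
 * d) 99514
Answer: c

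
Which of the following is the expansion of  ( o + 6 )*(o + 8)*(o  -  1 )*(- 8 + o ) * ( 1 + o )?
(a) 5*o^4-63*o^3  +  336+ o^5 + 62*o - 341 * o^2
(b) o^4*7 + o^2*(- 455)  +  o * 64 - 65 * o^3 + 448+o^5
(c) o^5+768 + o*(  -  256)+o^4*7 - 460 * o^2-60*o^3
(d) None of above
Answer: d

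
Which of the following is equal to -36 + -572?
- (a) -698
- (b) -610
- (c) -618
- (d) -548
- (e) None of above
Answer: e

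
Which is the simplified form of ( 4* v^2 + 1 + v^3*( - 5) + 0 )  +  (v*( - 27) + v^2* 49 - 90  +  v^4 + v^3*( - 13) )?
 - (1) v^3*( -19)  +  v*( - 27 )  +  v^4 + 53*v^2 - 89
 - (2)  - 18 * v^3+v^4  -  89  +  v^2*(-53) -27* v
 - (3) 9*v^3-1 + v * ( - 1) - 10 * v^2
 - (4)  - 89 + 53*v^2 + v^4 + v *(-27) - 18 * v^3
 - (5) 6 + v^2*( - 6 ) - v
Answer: 4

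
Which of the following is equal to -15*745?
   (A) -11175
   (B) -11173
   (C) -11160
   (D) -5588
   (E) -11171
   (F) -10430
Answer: A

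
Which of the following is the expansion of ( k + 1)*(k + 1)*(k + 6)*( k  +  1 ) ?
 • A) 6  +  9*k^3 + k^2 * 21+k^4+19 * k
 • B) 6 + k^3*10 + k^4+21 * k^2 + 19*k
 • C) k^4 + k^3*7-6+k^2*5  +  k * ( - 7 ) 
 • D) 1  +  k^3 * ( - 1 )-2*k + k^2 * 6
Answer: A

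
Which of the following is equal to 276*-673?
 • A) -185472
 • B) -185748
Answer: B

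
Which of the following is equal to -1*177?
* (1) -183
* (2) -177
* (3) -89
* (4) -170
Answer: 2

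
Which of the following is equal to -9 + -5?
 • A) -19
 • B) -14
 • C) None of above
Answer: B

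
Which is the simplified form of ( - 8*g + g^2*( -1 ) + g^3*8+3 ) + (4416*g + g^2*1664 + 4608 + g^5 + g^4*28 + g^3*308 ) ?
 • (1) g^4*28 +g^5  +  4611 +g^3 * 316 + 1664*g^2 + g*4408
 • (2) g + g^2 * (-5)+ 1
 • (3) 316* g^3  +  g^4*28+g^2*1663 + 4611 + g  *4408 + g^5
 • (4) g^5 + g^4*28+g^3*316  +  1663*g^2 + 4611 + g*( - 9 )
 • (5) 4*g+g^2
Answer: 3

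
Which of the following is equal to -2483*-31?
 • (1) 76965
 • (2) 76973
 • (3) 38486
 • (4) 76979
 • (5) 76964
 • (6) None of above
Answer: 2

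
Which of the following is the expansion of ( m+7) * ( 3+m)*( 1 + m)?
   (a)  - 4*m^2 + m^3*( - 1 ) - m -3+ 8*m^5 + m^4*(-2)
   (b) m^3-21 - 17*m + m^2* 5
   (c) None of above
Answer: c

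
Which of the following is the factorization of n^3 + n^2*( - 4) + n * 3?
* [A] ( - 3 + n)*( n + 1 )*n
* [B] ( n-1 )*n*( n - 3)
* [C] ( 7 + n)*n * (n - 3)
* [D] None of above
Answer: B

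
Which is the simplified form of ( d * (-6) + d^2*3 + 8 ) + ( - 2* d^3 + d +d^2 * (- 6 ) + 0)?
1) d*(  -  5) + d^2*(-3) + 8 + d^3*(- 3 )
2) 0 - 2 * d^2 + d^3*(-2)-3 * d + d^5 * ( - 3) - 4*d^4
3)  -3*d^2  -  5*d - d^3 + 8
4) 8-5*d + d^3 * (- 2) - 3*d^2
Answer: 4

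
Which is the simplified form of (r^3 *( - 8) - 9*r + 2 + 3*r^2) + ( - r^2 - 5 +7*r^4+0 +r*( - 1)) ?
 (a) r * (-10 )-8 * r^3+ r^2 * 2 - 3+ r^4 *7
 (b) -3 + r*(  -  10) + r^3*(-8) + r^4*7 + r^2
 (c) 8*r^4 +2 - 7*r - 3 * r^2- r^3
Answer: a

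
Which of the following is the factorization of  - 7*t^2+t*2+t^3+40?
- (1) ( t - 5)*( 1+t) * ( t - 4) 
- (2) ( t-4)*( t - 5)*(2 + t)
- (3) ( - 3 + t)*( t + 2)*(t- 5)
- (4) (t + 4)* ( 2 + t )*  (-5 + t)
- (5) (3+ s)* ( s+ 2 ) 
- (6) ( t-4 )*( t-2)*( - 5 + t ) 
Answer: 2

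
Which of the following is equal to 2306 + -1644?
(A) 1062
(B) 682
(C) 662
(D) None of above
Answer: C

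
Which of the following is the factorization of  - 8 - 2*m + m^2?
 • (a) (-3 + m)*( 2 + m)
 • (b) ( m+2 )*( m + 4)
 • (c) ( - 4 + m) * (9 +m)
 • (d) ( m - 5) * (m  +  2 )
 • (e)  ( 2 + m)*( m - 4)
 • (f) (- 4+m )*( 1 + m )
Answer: e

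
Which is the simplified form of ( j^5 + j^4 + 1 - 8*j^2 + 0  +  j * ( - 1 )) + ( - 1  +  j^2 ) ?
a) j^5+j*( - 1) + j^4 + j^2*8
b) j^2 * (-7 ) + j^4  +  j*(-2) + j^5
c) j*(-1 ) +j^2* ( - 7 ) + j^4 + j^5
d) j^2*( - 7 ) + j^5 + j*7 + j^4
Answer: c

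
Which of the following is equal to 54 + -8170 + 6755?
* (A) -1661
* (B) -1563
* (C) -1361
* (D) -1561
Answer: C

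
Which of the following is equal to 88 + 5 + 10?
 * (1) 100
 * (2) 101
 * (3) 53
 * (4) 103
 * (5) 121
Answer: 4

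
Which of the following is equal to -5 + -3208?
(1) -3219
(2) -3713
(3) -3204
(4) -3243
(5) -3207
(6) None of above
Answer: 6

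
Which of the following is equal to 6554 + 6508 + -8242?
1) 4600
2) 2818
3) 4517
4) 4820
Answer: 4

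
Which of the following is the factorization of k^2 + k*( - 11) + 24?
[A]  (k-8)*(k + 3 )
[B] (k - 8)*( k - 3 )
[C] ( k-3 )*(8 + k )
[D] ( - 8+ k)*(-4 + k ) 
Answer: B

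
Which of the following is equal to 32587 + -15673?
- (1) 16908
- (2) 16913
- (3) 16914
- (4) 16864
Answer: 3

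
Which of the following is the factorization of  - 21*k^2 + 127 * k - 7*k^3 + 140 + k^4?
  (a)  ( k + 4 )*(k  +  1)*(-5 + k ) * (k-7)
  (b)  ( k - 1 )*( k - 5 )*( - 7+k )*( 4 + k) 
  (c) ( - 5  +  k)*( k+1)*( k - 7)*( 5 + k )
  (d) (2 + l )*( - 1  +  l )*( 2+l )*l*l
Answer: a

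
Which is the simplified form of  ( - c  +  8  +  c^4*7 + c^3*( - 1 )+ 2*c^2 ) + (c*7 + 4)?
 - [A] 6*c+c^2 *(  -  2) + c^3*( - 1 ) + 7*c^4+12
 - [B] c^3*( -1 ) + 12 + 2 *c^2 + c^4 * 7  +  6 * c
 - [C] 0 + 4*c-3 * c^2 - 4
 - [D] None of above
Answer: B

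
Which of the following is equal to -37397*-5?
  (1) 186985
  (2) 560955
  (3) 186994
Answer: 1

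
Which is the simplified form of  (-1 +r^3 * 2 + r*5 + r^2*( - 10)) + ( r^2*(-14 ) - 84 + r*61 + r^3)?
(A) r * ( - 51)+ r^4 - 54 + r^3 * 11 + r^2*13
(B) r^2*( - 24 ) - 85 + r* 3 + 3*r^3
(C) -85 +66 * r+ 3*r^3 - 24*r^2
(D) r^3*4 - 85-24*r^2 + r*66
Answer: C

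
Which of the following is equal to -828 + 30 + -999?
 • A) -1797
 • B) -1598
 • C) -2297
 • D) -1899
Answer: A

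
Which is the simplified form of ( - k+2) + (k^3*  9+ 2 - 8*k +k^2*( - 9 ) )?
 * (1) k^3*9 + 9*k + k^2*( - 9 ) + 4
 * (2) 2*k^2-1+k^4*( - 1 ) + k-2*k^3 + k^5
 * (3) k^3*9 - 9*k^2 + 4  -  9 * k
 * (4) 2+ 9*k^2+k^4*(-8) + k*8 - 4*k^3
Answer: 3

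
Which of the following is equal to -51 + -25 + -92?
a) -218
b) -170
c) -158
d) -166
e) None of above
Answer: e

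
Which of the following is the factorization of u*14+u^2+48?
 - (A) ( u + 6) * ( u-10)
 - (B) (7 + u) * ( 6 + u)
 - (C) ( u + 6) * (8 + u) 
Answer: C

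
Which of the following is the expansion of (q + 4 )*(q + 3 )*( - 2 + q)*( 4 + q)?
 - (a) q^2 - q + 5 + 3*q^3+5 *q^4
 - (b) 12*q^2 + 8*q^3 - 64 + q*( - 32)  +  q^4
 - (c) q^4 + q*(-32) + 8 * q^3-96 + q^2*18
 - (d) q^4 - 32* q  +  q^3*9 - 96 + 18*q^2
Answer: d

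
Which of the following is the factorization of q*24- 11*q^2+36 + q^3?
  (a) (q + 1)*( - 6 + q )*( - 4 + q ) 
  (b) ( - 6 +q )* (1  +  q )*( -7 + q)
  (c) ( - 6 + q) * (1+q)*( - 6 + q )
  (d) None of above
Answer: c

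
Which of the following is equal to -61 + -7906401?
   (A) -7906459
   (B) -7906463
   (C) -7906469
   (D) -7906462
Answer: D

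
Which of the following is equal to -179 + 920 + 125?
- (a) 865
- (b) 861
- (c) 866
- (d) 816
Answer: c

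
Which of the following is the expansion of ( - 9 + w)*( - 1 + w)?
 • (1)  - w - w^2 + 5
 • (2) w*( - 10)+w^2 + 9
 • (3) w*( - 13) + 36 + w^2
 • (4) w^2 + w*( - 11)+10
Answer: 2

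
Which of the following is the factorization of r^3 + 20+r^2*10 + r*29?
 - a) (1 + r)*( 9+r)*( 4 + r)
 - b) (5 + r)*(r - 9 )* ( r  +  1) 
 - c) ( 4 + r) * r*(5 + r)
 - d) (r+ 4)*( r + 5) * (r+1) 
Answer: d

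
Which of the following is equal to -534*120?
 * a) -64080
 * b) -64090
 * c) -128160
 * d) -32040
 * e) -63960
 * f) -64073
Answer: a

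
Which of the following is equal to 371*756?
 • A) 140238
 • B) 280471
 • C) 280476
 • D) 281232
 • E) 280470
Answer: C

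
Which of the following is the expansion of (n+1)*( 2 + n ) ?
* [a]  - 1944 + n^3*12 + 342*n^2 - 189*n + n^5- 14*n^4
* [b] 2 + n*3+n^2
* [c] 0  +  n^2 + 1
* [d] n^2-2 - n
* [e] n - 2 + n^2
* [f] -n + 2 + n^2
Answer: b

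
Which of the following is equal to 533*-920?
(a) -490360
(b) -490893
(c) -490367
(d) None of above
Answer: a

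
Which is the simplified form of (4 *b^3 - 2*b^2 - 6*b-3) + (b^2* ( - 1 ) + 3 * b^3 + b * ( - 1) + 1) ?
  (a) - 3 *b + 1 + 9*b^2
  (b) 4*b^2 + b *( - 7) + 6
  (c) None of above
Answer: c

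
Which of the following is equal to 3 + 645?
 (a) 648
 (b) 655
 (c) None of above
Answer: a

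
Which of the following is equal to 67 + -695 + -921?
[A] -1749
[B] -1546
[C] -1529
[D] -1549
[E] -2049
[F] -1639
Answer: D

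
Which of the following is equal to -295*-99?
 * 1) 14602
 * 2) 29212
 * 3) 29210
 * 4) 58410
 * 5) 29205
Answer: 5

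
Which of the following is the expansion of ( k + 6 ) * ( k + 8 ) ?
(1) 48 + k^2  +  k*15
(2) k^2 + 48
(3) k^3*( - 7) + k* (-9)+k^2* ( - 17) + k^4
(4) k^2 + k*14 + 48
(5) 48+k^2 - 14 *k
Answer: 4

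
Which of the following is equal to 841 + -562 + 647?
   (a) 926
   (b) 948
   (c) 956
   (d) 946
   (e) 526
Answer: a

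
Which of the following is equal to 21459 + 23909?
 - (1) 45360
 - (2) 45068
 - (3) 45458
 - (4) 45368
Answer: 4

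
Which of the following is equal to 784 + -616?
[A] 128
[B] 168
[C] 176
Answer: B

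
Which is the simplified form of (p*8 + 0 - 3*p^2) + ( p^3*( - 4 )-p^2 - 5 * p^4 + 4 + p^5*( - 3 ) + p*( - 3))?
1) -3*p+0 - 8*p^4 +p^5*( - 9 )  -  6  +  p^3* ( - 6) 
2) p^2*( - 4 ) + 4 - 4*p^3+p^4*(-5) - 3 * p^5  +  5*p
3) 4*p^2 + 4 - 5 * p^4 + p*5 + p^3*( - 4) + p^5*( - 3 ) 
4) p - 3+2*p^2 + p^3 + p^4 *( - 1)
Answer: 2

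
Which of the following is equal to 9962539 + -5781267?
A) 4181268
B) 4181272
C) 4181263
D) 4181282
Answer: B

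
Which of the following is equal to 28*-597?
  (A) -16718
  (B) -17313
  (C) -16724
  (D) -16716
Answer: D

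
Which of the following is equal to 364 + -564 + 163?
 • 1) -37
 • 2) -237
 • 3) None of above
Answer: 1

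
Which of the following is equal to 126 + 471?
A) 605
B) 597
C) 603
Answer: B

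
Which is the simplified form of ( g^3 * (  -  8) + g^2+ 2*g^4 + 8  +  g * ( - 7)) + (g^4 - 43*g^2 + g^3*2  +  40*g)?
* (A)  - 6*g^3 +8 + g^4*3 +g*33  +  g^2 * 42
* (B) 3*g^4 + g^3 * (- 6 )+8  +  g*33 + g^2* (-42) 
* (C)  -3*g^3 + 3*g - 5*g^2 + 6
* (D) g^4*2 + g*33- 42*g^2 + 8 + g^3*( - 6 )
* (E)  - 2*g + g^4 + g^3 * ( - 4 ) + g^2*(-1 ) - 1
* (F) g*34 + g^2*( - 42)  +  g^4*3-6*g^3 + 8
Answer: B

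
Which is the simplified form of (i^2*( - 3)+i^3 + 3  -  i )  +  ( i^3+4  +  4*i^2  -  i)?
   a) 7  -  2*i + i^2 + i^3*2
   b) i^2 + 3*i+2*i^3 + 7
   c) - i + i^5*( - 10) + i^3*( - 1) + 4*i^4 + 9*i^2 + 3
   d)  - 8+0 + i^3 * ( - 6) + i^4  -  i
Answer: a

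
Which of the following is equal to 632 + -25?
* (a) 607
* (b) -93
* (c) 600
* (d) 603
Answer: a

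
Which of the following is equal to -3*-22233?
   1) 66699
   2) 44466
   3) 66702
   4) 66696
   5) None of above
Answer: 1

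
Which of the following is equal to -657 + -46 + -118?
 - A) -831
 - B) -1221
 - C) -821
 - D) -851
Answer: C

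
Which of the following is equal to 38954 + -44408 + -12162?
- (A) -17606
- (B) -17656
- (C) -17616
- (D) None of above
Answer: C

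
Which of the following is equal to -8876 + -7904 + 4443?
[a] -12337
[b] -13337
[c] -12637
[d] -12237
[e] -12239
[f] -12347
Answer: a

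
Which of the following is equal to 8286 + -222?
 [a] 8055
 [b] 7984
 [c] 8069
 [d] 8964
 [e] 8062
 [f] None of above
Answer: f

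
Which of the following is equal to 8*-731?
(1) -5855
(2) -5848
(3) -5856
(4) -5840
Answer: 2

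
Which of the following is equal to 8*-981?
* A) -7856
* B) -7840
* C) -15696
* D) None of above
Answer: D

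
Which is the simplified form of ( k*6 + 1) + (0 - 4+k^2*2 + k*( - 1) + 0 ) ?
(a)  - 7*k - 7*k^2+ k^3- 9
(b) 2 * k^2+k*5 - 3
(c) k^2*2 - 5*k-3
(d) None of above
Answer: b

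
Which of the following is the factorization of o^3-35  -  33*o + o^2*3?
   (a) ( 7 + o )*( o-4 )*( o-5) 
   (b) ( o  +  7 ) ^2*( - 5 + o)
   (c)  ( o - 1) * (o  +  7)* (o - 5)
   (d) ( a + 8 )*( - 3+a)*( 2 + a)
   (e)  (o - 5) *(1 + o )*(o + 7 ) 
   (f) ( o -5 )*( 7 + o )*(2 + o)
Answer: e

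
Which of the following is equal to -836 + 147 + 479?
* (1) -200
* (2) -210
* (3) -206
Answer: 2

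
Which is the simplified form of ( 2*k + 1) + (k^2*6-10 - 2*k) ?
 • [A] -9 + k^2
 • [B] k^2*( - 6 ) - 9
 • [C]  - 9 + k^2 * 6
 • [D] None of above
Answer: C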